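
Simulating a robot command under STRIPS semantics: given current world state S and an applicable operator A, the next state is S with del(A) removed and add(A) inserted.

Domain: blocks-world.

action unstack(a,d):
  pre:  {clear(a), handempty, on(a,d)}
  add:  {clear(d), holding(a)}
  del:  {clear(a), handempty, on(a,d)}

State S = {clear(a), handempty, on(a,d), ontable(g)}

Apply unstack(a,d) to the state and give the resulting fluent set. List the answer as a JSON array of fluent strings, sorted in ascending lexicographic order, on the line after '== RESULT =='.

Progress:
  pre ⊆ S: {clear(a), handempty, on(a,d)} ⊆ S  — applicable
  S \ del = {ontable(g)}
  ∪ add   = {clear(d), holding(a), ontable(g)}

== RESULT ==
["clear(d)", "holding(a)", "ontable(g)"]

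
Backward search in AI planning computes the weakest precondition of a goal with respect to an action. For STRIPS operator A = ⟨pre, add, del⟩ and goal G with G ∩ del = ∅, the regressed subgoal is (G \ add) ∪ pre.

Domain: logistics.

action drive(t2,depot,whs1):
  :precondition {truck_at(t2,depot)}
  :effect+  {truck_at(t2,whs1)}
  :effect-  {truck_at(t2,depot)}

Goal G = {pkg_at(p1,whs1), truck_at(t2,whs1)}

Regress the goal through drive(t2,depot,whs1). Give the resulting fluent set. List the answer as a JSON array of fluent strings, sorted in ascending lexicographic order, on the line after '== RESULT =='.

Regress:
  G ∩ del = {}  (empty — regression defined)
  G \ add = {pkg_at(p1,whs1), truck_at(t2,whs1)} \ {truck_at(t2,whs1)} = {pkg_at(p1,whs1)}
  ∪ pre   = {pkg_at(p1,whs1)} ∪ {truck_at(t2,depot)}
          = {pkg_at(p1,whs1), truck_at(t2,depot)}

== RESULT ==
["pkg_at(p1,whs1)", "truck_at(t2,depot)"]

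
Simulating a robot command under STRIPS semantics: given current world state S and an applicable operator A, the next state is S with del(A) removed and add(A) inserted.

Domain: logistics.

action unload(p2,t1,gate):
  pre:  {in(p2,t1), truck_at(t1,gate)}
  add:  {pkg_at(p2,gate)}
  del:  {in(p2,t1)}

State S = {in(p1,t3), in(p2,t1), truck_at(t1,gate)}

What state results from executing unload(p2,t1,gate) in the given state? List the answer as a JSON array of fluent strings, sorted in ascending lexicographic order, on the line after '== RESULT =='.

Progress:
  pre ⊆ S: {in(p2,t1), truck_at(t1,gate)} ⊆ S  — applicable
  S \ del = {in(p1,t3), truck_at(t1,gate)}
  ∪ add   = {in(p1,t3), pkg_at(p2,gate), truck_at(t1,gate)}

== RESULT ==
["in(p1,t3)", "pkg_at(p2,gate)", "truck_at(t1,gate)"]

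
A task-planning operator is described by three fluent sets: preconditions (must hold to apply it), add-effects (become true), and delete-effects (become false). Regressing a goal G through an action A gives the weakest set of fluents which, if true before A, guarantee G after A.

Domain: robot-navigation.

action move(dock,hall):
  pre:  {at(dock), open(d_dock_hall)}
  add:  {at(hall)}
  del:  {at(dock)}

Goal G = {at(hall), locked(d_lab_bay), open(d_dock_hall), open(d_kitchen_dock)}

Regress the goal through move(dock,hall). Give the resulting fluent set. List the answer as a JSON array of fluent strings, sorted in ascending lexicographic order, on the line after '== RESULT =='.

Compute (G \ add) ∪ pre:
  G ∩ del = {}  (empty — regression defined)
  G \ add = {at(hall), locked(d_lab_bay), open(d_dock_hall), open(d_kitchen_dock)} \ {at(hall)} = {locked(d_lab_bay), open(d_dock_hall), open(d_kitchen_dock)}
  ∪ pre   = {locked(d_lab_bay), open(d_dock_hall), open(d_kitchen_dock)} ∪ {at(dock), open(d_dock_hall)}
          = {at(dock), locked(d_lab_bay), open(d_dock_hall), open(d_kitchen_dock)}

== RESULT ==
["at(dock)", "locked(d_lab_bay)", "open(d_dock_hall)", "open(d_kitchen_dock)"]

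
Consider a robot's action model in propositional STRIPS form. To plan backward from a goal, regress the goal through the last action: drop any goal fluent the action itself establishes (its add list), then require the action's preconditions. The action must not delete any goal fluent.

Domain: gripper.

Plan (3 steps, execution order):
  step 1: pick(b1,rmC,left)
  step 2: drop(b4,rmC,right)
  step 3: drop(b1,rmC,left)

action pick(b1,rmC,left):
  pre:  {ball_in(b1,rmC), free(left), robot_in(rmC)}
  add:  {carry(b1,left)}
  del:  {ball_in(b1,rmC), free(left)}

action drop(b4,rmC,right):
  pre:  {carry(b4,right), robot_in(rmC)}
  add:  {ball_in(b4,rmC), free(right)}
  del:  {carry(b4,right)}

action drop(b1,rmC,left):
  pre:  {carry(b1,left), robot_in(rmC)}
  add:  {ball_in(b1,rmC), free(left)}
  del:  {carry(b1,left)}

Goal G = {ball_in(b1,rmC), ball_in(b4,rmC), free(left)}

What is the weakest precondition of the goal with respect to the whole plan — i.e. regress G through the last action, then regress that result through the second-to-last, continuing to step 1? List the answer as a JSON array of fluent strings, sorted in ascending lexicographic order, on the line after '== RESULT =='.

Work backward from the goal:
  through step 3 (drop(b1,rmC,left)): drop {ball_in(b1,rmC), free(left)}, keep {ball_in(b4,rmC)}, require {carry(b1,left), robot_in(rmC)}
    → {ball_in(b4,rmC), carry(b1,left), robot_in(rmC)}
  through step 2 (drop(b4,rmC,right)): drop {ball_in(b4,rmC)}, keep {carry(b1,left), robot_in(rmC)}, require {carry(b4,right), robot_in(rmC)}
    → {carry(b1,left), carry(b4,right), robot_in(rmC)}
  through step 1 (pick(b1,rmC,left)): drop {carry(b1,left)}, keep {carry(b4,right), robot_in(rmC)}, require {ball_in(b1,rmC), free(left), robot_in(rmC)}
    → {ball_in(b1,rmC), carry(b4,right), free(left), robot_in(rmC)}

== RESULT ==
["ball_in(b1,rmC)", "carry(b4,right)", "free(left)", "robot_in(rmC)"]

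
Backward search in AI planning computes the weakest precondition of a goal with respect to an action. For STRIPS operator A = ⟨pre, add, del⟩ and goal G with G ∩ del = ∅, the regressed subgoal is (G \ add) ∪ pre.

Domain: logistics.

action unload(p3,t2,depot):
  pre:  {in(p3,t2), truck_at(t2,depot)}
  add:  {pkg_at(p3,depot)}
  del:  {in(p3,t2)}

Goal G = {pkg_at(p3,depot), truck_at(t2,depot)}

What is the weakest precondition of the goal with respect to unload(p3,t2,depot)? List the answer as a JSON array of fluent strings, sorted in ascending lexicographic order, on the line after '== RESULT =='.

Compute (G \ add) ∪ pre:
  G ∩ del = {}  (empty — regression defined)
  G \ add = {pkg_at(p3,depot), truck_at(t2,depot)} \ {pkg_at(p3,depot)} = {truck_at(t2,depot)}
  ∪ pre   = {truck_at(t2,depot)} ∪ {in(p3,t2), truck_at(t2,depot)}
          = {in(p3,t2), truck_at(t2,depot)}

== RESULT ==
["in(p3,t2)", "truck_at(t2,depot)"]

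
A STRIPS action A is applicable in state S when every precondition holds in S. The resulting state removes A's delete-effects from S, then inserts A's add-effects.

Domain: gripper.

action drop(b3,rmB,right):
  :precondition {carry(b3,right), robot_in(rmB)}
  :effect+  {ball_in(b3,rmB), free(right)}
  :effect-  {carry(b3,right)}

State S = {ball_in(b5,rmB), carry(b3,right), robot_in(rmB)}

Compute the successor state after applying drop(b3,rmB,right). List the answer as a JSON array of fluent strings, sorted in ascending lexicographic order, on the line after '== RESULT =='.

Compute (S \ del) ∪ add:
  pre ⊆ S: {carry(b3,right), robot_in(rmB)} ⊆ S  — applicable
  S \ del = {ball_in(b5,rmB), robot_in(rmB)}
  ∪ add   = {ball_in(b3,rmB), ball_in(b5,rmB), free(right), robot_in(rmB)}

== RESULT ==
["ball_in(b3,rmB)", "ball_in(b5,rmB)", "free(right)", "robot_in(rmB)"]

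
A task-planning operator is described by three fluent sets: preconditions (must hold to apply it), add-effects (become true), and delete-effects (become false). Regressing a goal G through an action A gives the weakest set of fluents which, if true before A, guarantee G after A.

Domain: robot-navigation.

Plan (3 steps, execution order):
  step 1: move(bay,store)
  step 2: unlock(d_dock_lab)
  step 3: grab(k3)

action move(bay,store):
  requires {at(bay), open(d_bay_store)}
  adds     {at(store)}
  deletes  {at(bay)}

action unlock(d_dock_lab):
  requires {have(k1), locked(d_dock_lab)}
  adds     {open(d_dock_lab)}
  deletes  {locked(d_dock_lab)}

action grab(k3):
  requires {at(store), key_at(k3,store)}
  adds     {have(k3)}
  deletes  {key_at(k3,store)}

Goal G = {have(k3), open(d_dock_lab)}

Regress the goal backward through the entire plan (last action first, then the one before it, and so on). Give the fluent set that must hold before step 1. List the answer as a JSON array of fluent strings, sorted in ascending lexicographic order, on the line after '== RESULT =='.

Work backward from the goal:
  through step 3 (grab(k3)): drop {have(k3)}, keep {open(d_dock_lab)}, require {at(store), key_at(k3,store)}
    → {at(store), key_at(k3,store), open(d_dock_lab)}
  through step 2 (unlock(d_dock_lab)): drop {open(d_dock_lab)}, keep {at(store), key_at(k3,store)}, require {have(k1), locked(d_dock_lab)}
    → {at(store), have(k1), key_at(k3,store), locked(d_dock_lab)}
  through step 1 (move(bay,store)): drop {at(store)}, keep {have(k1), key_at(k3,store), locked(d_dock_lab)}, require {at(bay), open(d_bay_store)}
    → {at(bay), have(k1), key_at(k3,store), locked(d_dock_lab), open(d_bay_store)}

== RESULT ==
["at(bay)", "have(k1)", "key_at(k3,store)", "locked(d_dock_lab)", "open(d_bay_store)"]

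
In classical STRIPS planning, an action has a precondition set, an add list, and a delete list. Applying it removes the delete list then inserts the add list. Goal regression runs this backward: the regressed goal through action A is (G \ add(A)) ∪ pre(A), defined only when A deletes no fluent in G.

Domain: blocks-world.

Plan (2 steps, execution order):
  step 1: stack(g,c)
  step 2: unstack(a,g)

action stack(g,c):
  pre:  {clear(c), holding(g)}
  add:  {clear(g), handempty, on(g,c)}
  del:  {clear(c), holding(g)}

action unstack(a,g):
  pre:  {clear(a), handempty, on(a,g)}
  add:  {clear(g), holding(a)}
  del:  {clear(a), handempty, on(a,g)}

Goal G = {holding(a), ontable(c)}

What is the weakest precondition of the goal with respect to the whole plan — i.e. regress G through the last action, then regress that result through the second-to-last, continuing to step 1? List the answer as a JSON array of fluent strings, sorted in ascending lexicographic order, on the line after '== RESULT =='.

Work backward from the goal:
  through step 2 (unstack(a,g)): drop {holding(a)}, keep {ontable(c)}, require {clear(a), handempty, on(a,g)}
    → {clear(a), handempty, on(a,g), ontable(c)}
  through step 1 (stack(g,c)): drop {handempty}, keep {clear(a), on(a,g), ontable(c)}, require {clear(c), holding(g)}
    → {clear(a), clear(c), holding(g), on(a,g), ontable(c)}

== RESULT ==
["clear(a)", "clear(c)", "holding(g)", "on(a,g)", "ontable(c)"]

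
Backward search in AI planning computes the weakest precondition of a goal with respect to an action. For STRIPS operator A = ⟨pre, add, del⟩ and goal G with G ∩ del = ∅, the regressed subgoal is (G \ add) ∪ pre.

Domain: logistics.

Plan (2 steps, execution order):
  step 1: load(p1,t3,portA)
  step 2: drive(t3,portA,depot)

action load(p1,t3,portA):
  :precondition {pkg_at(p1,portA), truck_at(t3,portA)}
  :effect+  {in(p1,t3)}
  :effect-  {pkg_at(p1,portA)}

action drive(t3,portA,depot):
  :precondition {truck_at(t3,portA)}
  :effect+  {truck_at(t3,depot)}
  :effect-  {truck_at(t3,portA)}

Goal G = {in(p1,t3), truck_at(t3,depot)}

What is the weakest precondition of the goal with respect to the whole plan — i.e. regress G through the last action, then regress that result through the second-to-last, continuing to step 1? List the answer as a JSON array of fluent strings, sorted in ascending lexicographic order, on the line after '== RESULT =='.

Work backward from the goal:
  through step 2 (drive(t3,portA,depot)): drop {truck_at(t3,depot)}, keep {in(p1,t3)}, require {truck_at(t3,portA)}
    → {in(p1,t3), truck_at(t3,portA)}
  through step 1 (load(p1,t3,portA)): drop {in(p1,t3)}, keep {truck_at(t3,portA)}, require {pkg_at(p1,portA), truck_at(t3,portA)}
    → {pkg_at(p1,portA), truck_at(t3,portA)}

== RESULT ==
["pkg_at(p1,portA)", "truck_at(t3,portA)"]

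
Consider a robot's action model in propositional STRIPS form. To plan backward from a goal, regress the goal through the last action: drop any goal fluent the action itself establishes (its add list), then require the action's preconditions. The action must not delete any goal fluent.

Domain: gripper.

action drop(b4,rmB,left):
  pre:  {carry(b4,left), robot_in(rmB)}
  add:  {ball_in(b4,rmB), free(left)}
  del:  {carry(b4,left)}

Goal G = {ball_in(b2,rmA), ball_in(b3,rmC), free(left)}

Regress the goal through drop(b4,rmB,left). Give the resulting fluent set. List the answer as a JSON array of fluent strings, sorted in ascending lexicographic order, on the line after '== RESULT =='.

Regress:
  G ∩ del = {}  (empty — regression defined)
  G \ add = {ball_in(b2,rmA), ball_in(b3,rmC), free(left)} \ {ball_in(b4,rmB), free(left)} = {ball_in(b2,rmA), ball_in(b3,rmC)}
  ∪ pre   = {ball_in(b2,rmA), ball_in(b3,rmC)} ∪ {carry(b4,left), robot_in(rmB)}
          = {ball_in(b2,rmA), ball_in(b3,rmC), carry(b4,left), robot_in(rmB)}

== RESULT ==
["ball_in(b2,rmA)", "ball_in(b3,rmC)", "carry(b4,left)", "robot_in(rmB)"]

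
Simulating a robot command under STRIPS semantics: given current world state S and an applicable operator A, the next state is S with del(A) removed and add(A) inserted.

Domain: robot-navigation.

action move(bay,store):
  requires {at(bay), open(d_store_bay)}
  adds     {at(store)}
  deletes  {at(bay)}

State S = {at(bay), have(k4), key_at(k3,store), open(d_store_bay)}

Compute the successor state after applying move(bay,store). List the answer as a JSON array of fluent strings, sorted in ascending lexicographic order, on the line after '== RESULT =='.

Progress:
  pre ⊆ S: {at(bay), open(d_store_bay)} ⊆ S  — applicable
  S \ del = {have(k4), key_at(k3,store), open(d_store_bay)}
  ∪ add   = {at(store), have(k4), key_at(k3,store), open(d_store_bay)}

== RESULT ==
["at(store)", "have(k4)", "key_at(k3,store)", "open(d_store_bay)"]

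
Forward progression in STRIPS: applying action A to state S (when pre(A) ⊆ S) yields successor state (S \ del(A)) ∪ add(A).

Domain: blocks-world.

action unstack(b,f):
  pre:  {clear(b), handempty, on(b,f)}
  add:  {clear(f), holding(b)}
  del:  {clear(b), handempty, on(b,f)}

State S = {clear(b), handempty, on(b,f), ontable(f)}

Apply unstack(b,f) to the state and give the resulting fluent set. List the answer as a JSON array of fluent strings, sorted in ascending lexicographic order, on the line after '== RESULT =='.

Compute (S \ del) ∪ add:
  pre ⊆ S: {clear(b), handempty, on(b,f)} ⊆ S  — applicable
  S \ del = {ontable(f)}
  ∪ add   = {clear(f), holding(b), ontable(f)}

== RESULT ==
["clear(f)", "holding(b)", "ontable(f)"]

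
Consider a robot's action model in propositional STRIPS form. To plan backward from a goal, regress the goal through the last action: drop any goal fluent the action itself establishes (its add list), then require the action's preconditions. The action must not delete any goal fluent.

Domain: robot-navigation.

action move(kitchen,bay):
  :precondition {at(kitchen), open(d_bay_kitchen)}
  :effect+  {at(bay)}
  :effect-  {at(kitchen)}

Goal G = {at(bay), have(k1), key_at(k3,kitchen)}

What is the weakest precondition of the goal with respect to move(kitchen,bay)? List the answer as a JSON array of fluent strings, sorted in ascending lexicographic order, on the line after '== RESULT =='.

Regress:
  G ∩ del = {}  (empty — regression defined)
  G \ add = {at(bay), have(k1), key_at(k3,kitchen)} \ {at(bay)} = {have(k1), key_at(k3,kitchen)}
  ∪ pre   = {have(k1), key_at(k3,kitchen)} ∪ {at(kitchen), open(d_bay_kitchen)}
          = {at(kitchen), have(k1), key_at(k3,kitchen), open(d_bay_kitchen)}

== RESULT ==
["at(kitchen)", "have(k1)", "key_at(k3,kitchen)", "open(d_bay_kitchen)"]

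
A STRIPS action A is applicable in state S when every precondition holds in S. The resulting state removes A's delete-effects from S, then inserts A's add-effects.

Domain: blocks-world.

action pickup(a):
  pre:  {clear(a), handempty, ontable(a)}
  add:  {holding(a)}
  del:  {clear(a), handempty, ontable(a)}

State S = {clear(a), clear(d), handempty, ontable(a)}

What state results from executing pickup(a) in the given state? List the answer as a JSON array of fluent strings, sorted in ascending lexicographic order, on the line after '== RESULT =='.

Compute (S \ del) ∪ add:
  pre ⊆ S: {clear(a), handempty, ontable(a)} ⊆ S  — applicable
  S \ del = {clear(d)}
  ∪ add   = {clear(d), holding(a)}

== RESULT ==
["clear(d)", "holding(a)"]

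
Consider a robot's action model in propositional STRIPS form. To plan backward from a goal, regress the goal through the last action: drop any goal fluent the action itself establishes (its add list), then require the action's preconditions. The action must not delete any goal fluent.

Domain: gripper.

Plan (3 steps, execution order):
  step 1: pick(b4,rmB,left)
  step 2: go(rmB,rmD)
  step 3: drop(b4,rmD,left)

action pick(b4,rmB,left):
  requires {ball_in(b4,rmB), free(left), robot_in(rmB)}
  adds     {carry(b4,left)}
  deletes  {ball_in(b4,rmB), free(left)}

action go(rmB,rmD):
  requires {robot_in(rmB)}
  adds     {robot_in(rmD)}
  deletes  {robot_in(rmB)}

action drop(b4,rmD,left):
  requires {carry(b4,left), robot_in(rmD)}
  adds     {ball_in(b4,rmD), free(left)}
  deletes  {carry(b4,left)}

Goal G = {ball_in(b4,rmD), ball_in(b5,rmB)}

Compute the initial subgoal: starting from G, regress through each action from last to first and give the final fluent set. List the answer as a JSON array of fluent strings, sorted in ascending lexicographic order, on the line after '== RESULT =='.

Regress step by step:
  through step 3 (drop(b4,rmD,left)): drop {ball_in(b4,rmD)}, keep {ball_in(b5,rmB)}, require {carry(b4,left), robot_in(rmD)}
    → {ball_in(b5,rmB), carry(b4,left), robot_in(rmD)}
  through step 2 (go(rmB,rmD)): drop {robot_in(rmD)}, keep {ball_in(b5,rmB), carry(b4,left)}, require {robot_in(rmB)}
    → {ball_in(b5,rmB), carry(b4,left), robot_in(rmB)}
  through step 1 (pick(b4,rmB,left)): drop {carry(b4,left)}, keep {ball_in(b5,rmB), robot_in(rmB)}, require {ball_in(b4,rmB), free(left), robot_in(rmB)}
    → {ball_in(b4,rmB), ball_in(b5,rmB), free(left), robot_in(rmB)}

== RESULT ==
["ball_in(b4,rmB)", "ball_in(b5,rmB)", "free(left)", "robot_in(rmB)"]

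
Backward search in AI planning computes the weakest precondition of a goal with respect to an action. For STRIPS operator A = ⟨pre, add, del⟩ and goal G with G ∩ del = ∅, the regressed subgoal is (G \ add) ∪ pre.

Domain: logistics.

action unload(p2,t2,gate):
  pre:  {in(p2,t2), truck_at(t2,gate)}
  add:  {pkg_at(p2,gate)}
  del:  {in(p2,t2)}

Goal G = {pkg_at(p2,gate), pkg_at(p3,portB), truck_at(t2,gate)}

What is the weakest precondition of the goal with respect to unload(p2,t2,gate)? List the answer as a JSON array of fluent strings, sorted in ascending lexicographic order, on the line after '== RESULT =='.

Regress:
  G ∩ del = {}  (empty — regression defined)
  G \ add = {pkg_at(p2,gate), pkg_at(p3,portB), truck_at(t2,gate)} \ {pkg_at(p2,gate)} = {pkg_at(p3,portB), truck_at(t2,gate)}
  ∪ pre   = {pkg_at(p3,portB), truck_at(t2,gate)} ∪ {in(p2,t2), truck_at(t2,gate)}
          = {in(p2,t2), pkg_at(p3,portB), truck_at(t2,gate)}

== RESULT ==
["in(p2,t2)", "pkg_at(p3,portB)", "truck_at(t2,gate)"]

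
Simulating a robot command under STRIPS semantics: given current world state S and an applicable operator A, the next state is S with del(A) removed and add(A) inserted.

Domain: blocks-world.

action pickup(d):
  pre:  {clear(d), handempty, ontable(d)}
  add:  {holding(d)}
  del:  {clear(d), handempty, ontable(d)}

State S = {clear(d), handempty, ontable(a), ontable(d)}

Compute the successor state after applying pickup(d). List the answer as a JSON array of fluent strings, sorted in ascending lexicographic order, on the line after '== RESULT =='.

Compute (S \ del) ∪ add:
  pre ⊆ S: {clear(d), handempty, ontable(d)} ⊆ S  — applicable
  S \ del = {ontable(a)}
  ∪ add   = {holding(d), ontable(a)}

== RESULT ==
["holding(d)", "ontable(a)"]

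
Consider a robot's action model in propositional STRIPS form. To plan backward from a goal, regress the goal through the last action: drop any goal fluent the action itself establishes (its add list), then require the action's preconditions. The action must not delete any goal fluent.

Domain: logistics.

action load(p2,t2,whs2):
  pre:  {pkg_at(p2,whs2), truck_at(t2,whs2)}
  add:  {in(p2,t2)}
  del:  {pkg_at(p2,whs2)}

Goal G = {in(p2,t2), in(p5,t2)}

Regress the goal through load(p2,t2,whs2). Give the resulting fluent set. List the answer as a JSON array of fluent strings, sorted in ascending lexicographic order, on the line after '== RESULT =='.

Regress:
  G ∩ del = {}  (empty — regression defined)
  G \ add = {in(p2,t2), in(p5,t2)} \ {in(p2,t2)} = {in(p5,t2)}
  ∪ pre   = {in(p5,t2)} ∪ {pkg_at(p2,whs2), truck_at(t2,whs2)}
          = {in(p5,t2), pkg_at(p2,whs2), truck_at(t2,whs2)}

== RESULT ==
["in(p5,t2)", "pkg_at(p2,whs2)", "truck_at(t2,whs2)"]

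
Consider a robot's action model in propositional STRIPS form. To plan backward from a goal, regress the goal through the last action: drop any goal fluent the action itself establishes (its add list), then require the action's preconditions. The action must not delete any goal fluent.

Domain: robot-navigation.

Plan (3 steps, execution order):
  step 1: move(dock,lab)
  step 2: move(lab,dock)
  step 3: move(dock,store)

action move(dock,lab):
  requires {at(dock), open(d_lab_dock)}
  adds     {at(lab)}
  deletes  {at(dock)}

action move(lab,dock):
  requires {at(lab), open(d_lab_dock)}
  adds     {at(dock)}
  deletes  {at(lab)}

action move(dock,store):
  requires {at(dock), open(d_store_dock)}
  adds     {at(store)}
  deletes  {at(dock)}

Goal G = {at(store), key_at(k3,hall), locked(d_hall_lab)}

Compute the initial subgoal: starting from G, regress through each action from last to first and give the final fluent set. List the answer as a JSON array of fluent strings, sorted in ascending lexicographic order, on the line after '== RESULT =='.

Work backward from the goal:
  through step 3 (move(dock,store)): drop {at(store)}, keep {key_at(k3,hall), locked(d_hall_lab)}, require {at(dock), open(d_store_dock)}
    → {at(dock), key_at(k3,hall), locked(d_hall_lab), open(d_store_dock)}
  through step 2 (move(lab,dock)): drop {at(dock)}, keep {key_at(k3,hall), locked(d_hall_lab), open(d_store_dock)}, require {at(lab), open(d_lab_dock)}
    → {at(lab), key_at(k3,hall), locked(d_hall_lab), open(d_lab_dock), open(d_store_dock)}
  through step 1 (move(dock,lab)): drop {at(lab)}, keep {key_at(k3,hall), locked(d_hall_lab), open(d_lab_dock), open(d_store_dock)}, require {at(dock), open(d_lab_dock)}
    → {at(dock), key_at(k3,hall), locked(d_hall_lab), open(d_lab_dock), open(d_store_dock)}

== RESULT ==
["at(dock)", "key_at(k3,hall)", "locked(d_hall_lab)", "open(d_lab_dock)", "open(d_store_dock)"]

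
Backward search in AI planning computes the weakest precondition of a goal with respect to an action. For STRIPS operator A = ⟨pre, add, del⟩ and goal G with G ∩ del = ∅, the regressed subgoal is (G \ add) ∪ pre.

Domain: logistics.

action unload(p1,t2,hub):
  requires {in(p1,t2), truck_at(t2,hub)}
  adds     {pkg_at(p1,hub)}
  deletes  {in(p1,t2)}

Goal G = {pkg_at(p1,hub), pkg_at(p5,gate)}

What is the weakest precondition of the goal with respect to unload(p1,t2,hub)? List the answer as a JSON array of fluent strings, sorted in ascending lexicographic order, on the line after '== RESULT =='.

Regress:
  G ∩ del = {}  (empty — regression defined)
  G \ add = {pkg_at(p1,hub), pkg_at(p5,gate)} \ {pkg_at(p1,hub)} = {pkg_at(p5,gate)}
  ∪ pre   = {pkg_at(p5,gate)} ∪ {in(p1,t2), truck_at(t2,hub)}
          = {in(p1,t2), pkg_at(p5,gate), truck_at(t2,hub)}

== RESULT ==
["in(p1,t2)", "pkg_at(p5,gate)", "truck_at(t2,hub)"]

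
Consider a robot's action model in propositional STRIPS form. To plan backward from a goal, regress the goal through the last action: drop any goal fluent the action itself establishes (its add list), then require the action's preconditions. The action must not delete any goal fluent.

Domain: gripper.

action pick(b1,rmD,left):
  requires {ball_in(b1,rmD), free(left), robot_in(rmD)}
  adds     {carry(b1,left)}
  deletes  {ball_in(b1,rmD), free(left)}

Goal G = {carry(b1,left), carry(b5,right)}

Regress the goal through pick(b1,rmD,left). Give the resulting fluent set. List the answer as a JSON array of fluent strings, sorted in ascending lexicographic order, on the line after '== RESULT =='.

Regress:
  G ∩ del = {}  (empty — regression defined)
  G \ add = {carry(b1,left), carry(b5,right)} \ {carry(b1,left)} = {carry(b5,right)}
  ∪ pre   = {carry(b5,right)} ∪ {ball_in(b1,rmD), free(left), robot_in(rmD)}
          = {ball_in(b1,rmD), carry(b5,right), free(left), robot_in(rmD)}

== RESULT ==
["ball_in(b1,rmD)", "carry(b5,right)", "free(left)", "robot_in(rmD)"]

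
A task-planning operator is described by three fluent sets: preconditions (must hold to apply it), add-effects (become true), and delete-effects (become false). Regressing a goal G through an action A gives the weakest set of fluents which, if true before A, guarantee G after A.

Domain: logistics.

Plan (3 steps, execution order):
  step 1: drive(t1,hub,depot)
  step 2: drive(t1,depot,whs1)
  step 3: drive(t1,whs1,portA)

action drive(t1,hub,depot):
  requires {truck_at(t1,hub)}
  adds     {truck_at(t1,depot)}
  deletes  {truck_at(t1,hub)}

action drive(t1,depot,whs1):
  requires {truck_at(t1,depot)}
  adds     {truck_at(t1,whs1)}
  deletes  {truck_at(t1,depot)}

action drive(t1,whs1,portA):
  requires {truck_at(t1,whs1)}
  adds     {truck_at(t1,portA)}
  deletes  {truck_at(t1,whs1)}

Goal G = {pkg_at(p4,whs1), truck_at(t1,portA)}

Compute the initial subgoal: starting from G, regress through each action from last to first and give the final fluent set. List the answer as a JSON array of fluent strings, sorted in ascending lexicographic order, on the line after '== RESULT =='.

Work backward from the goal:
  through step 3 (drive(t1,whs1,portA)): drop {truck_at(t1,portA)}, keep {pkg_at(p4,whs1)}, require {truck_at(t1,whs1)}
    → {pkg_at(p4,whs1), truck_at(t1,whs1)}
  through step 2 (drive(t1,depot,whs1)): drop {truck_at(t1,whs1)}, keep {pkg_at(p4,whs1)}, require {truck_at(t1,depot)}
    → {pkg_at(p4,whs1), truck_at(t1,depot)}
  through step 1 (drive(t1,hub,depot)): drop {truck_at(t1,depot)}, keep {pkg_at(p4,whs1)}, require {truck_at(t1,hub)}
    → {pkg_at(p4,whs1), truck_at(t1,hub)}

== RESULT ==
["pkg_at(p4,whs1)", "truck_at(t1,hub)"]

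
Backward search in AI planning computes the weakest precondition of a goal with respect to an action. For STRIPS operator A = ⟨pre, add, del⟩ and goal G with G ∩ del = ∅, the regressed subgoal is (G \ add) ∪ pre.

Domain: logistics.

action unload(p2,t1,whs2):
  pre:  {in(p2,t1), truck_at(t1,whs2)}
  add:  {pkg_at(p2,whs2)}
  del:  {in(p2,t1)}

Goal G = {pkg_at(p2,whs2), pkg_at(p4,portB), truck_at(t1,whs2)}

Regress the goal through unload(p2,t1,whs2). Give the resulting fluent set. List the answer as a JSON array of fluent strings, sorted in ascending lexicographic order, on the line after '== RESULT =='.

Regress:
  G ∩ del = {}  (empty — regression defined)
  G \ add = {pkg_at(p2,whs2), pkg_at(p4,portB), truck_at(t1,whs2)} \ {pkg_at(p2,whs2)} = {pkg_at(p4,portB), truck_at(t1,whs2)}
  ∪ pre   = {pkg_at(p4,portB), truck_at(t1,whs2)} ∪ {in(p2,t1), truck_at(t1,whs2)}
          = {in(p2,t1), pkg_at(p4,portB), truck_at(t1,whs2)}

== RESULT ==
["in(p2,t1)", "pkg_at(p4,portB)", "truck_at(t1,whs2)"]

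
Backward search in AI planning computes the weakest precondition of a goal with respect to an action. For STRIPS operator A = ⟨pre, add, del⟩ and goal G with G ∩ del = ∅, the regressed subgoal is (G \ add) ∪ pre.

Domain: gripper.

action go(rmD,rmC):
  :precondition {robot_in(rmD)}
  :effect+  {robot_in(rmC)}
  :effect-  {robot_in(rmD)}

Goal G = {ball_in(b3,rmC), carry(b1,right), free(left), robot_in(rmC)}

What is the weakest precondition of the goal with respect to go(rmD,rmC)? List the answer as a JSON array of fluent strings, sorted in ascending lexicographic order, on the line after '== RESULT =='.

Regress:
  G ∩ del = {}  (empty — regression defined)
  G \ add = {ball_in(b3,rmC), carry(b1,right), free(left), robot_in(rmC)} \ {robot_in(rmC)} = {ball_in(b3,rmC), carry(b1,right), free(left)}
  ∪ pre   = {ball_in(b3,rmC), carry(b1,right), free(left)} ∪ {robot_in(rmD)}
          = {ball_in(b3,rmC), carry(b1,right), free(left), robot_in(rmD)}

== RESULT ==
["ball_in(b3,rmC)", "carry(b1,right)", "free(left)", "robot_in(rmD)"]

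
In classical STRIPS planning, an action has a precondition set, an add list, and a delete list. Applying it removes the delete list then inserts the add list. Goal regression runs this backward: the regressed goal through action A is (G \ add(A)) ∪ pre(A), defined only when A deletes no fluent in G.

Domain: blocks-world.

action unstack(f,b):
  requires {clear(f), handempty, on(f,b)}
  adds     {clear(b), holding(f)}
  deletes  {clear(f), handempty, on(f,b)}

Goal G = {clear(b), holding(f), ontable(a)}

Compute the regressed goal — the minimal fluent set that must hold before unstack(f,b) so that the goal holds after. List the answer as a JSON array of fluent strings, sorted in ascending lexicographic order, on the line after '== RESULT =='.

Regress:
  G ∩ del = {}  (empty — regression defined)
  G \ add = {clear(b), holding(f), ontable(a)} \ {clear(b), holding(f)} = {ontable(a)}
  ∪ pre   = {ontable(a)} ∪ {clear(f), handempty, on(f,b)}
          = {clear(f), handempty, on(f,b), ontable(a)}

== RESULT ==
["clear(f)", "handempty", "on(f,b)", "ontable(a)"]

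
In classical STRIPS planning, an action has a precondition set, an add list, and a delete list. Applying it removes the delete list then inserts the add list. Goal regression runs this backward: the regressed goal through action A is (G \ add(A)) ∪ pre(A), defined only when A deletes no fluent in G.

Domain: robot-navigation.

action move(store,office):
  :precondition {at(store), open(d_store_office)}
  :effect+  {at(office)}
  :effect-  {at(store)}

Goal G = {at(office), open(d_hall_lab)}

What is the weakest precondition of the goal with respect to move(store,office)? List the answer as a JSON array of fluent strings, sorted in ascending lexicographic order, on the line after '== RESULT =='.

Regress:
  G ∩ del = {}  (empty — regression defined)
  G \ add = {at(office), open(d_hall_lab)} \ {at(office)} = {open(d_hall_lab)}
  ∪ pre   = {open(d_hall_lab)} ∪ {at(store), open(d_store_office)}
          = {at(store), open(d_hall_lab), open(d_store_office)}

== RESULT ==
["at(store)", "open(d_hall_lab)", "open(d_store_office)"]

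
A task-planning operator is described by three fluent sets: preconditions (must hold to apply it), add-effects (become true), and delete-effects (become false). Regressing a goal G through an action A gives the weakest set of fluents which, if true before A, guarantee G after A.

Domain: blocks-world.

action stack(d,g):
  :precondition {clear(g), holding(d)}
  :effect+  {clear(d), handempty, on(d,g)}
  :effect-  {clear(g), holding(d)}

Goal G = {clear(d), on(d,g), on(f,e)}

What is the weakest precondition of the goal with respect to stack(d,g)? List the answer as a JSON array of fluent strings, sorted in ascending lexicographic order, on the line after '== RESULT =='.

Compute (G \ add) ∪ pre:
  G ∩ del = {}  (empty — regression defined)
  G \ add = {clear(d), on(d,g), on(f,e)} \ {clear(d), handempty, on(d,g)} = {on(f,e)}
  ∪ pre   = {on(f,e)} ∪ {clear(g), holding(d)}
          = {clear(g), holding(d), on(f,e)}

== RESULT ==
["clear(g)", "holding(d)", "on(f,e)"]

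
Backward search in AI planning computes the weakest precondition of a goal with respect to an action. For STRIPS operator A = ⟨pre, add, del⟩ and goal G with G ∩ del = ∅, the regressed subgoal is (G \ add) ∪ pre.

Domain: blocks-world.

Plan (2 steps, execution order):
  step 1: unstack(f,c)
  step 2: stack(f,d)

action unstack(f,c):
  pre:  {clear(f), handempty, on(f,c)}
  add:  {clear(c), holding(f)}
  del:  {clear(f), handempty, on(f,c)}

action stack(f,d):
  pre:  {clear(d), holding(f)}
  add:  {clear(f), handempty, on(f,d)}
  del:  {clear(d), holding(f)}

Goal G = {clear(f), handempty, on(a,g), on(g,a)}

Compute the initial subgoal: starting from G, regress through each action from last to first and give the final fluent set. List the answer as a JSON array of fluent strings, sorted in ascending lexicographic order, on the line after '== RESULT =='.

Regress step by step:
  through step 2 (stack(f,d)): drop {clear(f), handempty}, keep {on(a,g), on(g,a)}, require {clear(d), holding(f)}
    → {clear(d), holding(f), on(a,g), on(g,a)}
  through step 1 (unstack(f,c)): drop {holding(f)}, keep {clear(d), on(a,g), on(g,a)}, require {clear(f), handempty, on(f,c)}
    → {clear(d), clear(f), handempty, on(a,g), on(f,c), on(g,a)}

== RESULT ==
["clear(d)", "clear(f)", "handempty", "on(a,g)", "on(f,c)", "on(g,a)"]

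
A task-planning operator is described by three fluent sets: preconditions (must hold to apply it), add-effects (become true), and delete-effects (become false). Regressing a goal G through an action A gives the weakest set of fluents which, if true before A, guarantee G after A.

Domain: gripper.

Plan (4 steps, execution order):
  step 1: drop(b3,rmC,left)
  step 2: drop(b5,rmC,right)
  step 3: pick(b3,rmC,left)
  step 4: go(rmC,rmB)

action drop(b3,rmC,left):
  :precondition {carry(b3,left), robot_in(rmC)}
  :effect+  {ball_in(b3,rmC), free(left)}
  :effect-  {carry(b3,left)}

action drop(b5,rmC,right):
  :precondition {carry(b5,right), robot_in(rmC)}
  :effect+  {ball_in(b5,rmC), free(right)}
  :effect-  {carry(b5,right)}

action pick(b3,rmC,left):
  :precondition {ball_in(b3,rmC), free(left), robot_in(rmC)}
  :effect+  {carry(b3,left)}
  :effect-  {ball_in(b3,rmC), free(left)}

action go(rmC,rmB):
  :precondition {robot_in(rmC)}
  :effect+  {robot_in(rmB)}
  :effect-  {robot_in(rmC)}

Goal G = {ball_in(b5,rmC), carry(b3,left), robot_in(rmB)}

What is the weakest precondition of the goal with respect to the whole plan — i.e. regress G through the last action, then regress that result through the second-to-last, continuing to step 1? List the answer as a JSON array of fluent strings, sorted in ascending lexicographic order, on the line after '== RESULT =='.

Regress step by step:
  through step 4 (go(rmC,rmB)): drop {robot_in(rmB)}, keep {ball_in(b5,rmC), carry(b3,left)}, require {robot_in(rmC)}
    → {ball_in(b5,rmC), carry(b3,left), robot_in(rmC)}
  through step 3 (pick(b3,rmC,left)): drop {carry(b3,left)}, keep {ball_in(b5,rmC), robot_in(rmC)}, require {ball_in(b3,rmC), free(left), robot_in(rmC)}
    → {ball_in(b3,rmC), ball_in(b5,rmC), free(left), robot_in(rmC)}
  through step 2 (drop(b5,rmC,right)): drop {ball_in(b5,rmC)}, keep {ball_in(b3,rmC), free(left), robot_in(rmC)}, require {carry(b5,right), robot_in(rmC)}
    → {ball_in(b3,rmC), carry(b5,right), free(left), robot_in(rmC)}
  through step 1 (drop(b3,rmC,left)): drop {ball_in(b3,rmC), free(left)}, keep {carry(b5,right), robot_in(rmC)}, require {carry(b3,left), robot_in(rmC)}
    → {carry(b3,left), carry(b5,right), robot_in(rmC)}

== RESULT ==
["carry(b3,left)", "carry(b5,right)", "robot_in(rmC)"]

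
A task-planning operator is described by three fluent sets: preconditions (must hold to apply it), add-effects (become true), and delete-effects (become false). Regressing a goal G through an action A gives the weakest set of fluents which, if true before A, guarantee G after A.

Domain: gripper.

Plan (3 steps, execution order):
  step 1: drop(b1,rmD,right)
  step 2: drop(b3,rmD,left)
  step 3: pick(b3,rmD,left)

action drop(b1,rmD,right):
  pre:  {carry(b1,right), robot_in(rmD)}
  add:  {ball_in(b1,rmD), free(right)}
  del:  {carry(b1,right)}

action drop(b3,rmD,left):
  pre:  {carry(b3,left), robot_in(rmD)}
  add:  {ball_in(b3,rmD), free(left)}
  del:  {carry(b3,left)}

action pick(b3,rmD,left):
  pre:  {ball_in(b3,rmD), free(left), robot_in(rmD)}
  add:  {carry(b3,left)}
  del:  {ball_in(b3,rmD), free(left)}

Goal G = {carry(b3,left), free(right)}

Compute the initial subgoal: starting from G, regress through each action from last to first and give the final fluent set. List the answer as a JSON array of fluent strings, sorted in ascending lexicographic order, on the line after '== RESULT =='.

Regress step by step:
  through step 3 (pick(b3,rmD,left)): drop {carry(b3,left)}, keep {free(right)}, require {ball_in(b3,rmD), free(left), robot_in(rmD)}
    → {ball_in(b3,rmD), free(left), free(right), robot_in(rmD)}
  through step 2 (drop(b3,rmD,left)): drop {ball_in(b3,rmD), free(left)}, keep {free(right), robot_in(rmD)}, require {carry(b3,left), robot_in(rmD)}
    → {carry(b3,left), free(right), robot_in(rmD)}
  through step 1 (drop(b1,rmD,right)): drop {free(right)}, keep {carry(b3,left), robot_in(rmD)}, require {carry(b1,right), robot_in(rmD)}
    → {carry(b1,right), carry(b3,left), robot_in(rmD)}

== RESULT ==
["carry(b1,right)", "carry(b3,left)", "robot_in(rmD)"]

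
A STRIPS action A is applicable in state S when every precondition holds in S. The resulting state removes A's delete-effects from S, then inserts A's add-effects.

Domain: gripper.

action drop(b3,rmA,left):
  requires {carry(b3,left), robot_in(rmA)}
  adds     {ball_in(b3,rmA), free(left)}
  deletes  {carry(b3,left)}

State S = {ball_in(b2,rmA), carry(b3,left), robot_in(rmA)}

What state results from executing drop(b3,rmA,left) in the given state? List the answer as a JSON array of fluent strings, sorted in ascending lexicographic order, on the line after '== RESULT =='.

Compute (S \ del) ∪ add:
  pre ⊆ S: {carry(b3,left), robot_in(rmA)} ⊆ S  — applicable
  S \ del = {ball_in(b2,rmA), robot_in(rmA)}
  ∪ add   = {ball_in(b2,rmA), ball_in(b3,rmA), free(left), robot_in(rmA)}

== RESULT ==
["ball_in(b2,rmA)", "ball_in(b3,rmA)", "free(left)", "robot_in(rmA)"]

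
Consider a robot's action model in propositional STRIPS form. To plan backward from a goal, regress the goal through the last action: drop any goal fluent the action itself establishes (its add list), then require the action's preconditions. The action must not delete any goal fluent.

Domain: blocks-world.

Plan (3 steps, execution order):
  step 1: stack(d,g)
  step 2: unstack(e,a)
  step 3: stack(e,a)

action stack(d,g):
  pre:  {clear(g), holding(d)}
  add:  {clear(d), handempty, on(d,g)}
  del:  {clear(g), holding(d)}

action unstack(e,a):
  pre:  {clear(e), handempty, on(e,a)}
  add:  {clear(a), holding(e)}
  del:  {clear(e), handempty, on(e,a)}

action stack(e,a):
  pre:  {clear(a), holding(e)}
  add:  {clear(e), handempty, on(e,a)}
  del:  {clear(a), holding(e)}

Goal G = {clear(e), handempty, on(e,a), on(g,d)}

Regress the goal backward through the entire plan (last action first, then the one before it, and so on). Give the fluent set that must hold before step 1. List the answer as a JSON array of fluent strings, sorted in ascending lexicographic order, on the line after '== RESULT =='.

Regress step by step:
  through step 3 (stack(e,a)): drop {clear(e), handempty, on(e,a)}, keep {on(g,d)}, require {clear(a), holding(e)}
    → {clear(a), holding(e), on(g,d)}
  through step 2 (unstack(e,a)): drop {clear(a), holding(e)}, keep {on(g,d)}, require {clear(e), handempty, on(e,a)}
    → {clear(e), handempty, on(e,a), on(g,d)}
  through step 1 (stack(d,g)): drop {handempty}, keep {clear(e), on(e,a), on(g,d)}, require {clear(g), holding(d)}
    → {clear(e), clear(g), holding(d), on(e,a), on(g,d)}

== RESULT ==
["clear(e)", "clear(g)", "holding(d)", "on(e,a)", "on(g,d)"]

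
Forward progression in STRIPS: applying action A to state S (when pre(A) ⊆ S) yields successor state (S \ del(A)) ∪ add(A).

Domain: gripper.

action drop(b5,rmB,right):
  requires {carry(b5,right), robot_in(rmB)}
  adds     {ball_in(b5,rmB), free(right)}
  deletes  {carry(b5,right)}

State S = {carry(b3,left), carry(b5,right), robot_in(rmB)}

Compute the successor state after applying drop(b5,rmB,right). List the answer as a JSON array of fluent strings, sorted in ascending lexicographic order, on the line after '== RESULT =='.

Compute (S \ del) ∪ add:
  pre ⊆ S: {carry(b5,right), robot_in(rmB)} ⊆ S  — applicable
  S \ del = {carry(b3,left), robot_in(rmB)}
  ∪ add   = {ball_in(b5,rmB), carry(b3,left), free(right), robot_in(rmB)}

== RESULT ==
["ball_in(b5,rmB)", "carry(b3,left)", "free(right)", "robot_in(rmB)"]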